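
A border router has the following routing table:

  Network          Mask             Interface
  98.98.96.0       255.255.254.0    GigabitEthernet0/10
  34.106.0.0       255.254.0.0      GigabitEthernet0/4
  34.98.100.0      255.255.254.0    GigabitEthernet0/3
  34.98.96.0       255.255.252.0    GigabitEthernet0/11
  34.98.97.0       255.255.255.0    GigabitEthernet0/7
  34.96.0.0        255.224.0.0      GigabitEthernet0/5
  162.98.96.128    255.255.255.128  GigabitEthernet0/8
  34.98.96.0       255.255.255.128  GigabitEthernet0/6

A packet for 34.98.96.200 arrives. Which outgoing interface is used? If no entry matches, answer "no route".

GigabitEthernet0/11

Routes whose prefix contains 34.98.96.200:
  34.96.0.0/11 (34.96.0.0 - 34.127.255.255) -> GigabitEthernet0/5
  34.98.96.0/22 (34.98.96.0 - 34.98.99.255) -> GigabitEthernet0/11
More-specific entries that do NOT match:
  162.98.96.128/25 (162.98.96.128 - 162.98.96.255) does not contain 34.98.96.200
  34.98.96.0/25 (34.98.96.0 - 34.98.96.127) does not contain 34.98.96.200
  34.98.97.0/24 (34.98.97.0 - 34.98.97.255) does not contain 34.98.96.200
  98.98.96.0/23 (98.98.96.0 - 98.98.97.255) does not contain 34.98.96.200
  34.98.100.0/23 (34.98.100.0 - 34.98.101.255) does not contain 34.98.96.200
Longest matching prefix is /22 -> interface GigabitEthernet0/11.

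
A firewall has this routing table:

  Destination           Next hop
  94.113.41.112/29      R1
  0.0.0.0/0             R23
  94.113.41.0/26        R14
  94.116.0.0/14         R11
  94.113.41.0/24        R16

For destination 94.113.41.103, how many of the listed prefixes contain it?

Prefixes containing 94.113.41.103:
  0.0.0.0/0 (default, matches everything)
  94.113.41.0/24 (94.113.41.0 - 94.113.41.255)
Total matching entries: 2.

2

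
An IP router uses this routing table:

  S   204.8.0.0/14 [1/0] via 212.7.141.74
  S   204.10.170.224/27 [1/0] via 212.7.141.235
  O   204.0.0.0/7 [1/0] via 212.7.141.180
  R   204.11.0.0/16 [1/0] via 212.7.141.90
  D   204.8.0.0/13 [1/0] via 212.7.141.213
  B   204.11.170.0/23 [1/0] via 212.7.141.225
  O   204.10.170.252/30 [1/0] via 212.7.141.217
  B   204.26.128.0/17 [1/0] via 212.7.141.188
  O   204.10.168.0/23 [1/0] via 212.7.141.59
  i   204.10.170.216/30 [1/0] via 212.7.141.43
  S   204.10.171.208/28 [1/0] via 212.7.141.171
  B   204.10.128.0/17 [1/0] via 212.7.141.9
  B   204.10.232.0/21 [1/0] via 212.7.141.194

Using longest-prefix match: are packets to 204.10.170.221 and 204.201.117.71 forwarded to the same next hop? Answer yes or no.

204.10.170.221: longest match 204.10.128.0/17 -> 212.7.141.9
204.201.117.71: longest match 204.0.0.0/7 -> 212.7.141.180

no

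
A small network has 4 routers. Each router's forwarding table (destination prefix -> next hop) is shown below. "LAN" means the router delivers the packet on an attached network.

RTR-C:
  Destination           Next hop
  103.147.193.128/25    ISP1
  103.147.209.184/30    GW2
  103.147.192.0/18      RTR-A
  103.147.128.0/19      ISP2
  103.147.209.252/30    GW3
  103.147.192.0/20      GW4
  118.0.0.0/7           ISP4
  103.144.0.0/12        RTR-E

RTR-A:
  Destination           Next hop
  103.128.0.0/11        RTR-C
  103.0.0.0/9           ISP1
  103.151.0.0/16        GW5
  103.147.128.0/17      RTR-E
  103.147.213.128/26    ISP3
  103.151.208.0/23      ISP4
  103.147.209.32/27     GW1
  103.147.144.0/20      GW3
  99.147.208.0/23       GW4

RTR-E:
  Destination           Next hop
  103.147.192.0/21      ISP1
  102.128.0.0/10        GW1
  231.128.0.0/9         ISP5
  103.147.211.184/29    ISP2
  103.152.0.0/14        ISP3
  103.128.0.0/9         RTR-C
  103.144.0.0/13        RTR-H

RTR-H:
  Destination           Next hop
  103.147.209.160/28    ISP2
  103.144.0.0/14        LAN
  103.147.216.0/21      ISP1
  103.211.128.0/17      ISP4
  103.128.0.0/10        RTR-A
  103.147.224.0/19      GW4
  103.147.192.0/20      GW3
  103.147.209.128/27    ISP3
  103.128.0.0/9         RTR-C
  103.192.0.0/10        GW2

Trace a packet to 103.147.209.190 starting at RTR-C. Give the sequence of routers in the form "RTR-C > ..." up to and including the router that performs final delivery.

RTR-C > RTR-A > RTR-E > RTR-H

At RTR-C: longest match for 103.147.209.190 is 103.147.192.0/18 -> RTR-A
At RTR-A: longest match for 103.147.209.190 is 103.147.128.0/17 -> RTR-E
At RTR-E: longest match for 103.147.209.190 is 103.144.0.0/13 -> RTR-H
At RTR-H: longest match for 103.147.209.190 is 103.144.0.0/14 -> LAN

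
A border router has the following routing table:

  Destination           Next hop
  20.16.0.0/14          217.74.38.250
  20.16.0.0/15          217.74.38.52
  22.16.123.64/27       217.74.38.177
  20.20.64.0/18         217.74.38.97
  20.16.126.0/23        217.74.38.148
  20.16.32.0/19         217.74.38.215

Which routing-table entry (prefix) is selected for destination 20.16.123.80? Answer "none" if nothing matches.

Entries matching 20.16.123.80:
  20.16.0.0/14 (20.16.0.0 - 20.19.255.255)
  20.16.0.0/15 (20.16.0.0 - 20.17.255.255)
Most specific is 20.16.0.0/15.

20.16.0.0/15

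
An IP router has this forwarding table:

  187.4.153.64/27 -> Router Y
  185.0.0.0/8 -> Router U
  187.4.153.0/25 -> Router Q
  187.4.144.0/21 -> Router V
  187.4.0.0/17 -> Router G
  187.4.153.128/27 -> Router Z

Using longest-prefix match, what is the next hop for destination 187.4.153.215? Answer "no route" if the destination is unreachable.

No entry's prefix contains 187.4.153.215; there is no default route.

no route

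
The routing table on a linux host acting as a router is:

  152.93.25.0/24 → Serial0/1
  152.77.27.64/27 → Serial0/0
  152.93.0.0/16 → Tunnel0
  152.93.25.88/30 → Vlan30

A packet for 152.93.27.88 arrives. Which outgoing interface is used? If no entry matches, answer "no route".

Tunnel0

Routes whose prefix contains 152.93.27.88:
  152.93.0.0/16 (152.93.0.0 - 152.93.255.255) -> Tunnel0
More-specific entries that do NOT match:
  152.93.25.88/30 (152.93.25.88 - 152.93.25.91) does not contain 152.93.27.88
  152.77.27.64/27 (152.77.27.64 - 152.77.27.95) does not contain 152.93.27.88
  152.93.25.0/24 (152.93.25.0 - 152.93.25.255) does not contain 152.93.27.88
Longest matching prefix is /16 -> interface Tunnel0.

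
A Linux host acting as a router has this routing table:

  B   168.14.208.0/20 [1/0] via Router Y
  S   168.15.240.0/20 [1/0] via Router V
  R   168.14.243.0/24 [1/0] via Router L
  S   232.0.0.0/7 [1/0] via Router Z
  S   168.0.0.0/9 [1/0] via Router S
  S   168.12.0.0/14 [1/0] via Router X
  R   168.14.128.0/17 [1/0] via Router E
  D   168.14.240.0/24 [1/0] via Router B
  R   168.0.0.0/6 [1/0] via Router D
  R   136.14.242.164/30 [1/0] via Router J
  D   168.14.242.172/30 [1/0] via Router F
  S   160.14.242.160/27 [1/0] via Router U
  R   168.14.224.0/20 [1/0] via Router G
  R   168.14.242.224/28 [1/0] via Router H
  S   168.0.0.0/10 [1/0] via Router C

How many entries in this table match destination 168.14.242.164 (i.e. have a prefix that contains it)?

Prefixes containing 168.14.242.164:
  168.0.0.0/6 (168.0.0.0 - 171.255.255.255)
  168.0.0.0/9 (168.0.0.0 - 168.127.255.255)
  168.0.0.0/10 (168.0.0.0 - 168.63.255.255)
  168.12.0.0/14 (168.12.0.0 - 168.15.255.255)
  168.14.128.0/17 (168.14.128.0 - 168.14.255.255)
Total matching entries: 5.

5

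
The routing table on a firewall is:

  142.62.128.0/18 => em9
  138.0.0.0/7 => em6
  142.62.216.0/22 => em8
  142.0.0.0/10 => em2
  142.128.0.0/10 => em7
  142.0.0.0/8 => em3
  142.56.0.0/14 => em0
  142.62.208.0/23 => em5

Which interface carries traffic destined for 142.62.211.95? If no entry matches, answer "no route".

em2

Routes whose prefix contains 142.62.211.95:
  142.0.0.0/8 (142.0.0.0 - 142.255.255.255) -> em3
  142.0.0.0/10 (142.0.0.0 - 142.63.255.255) -> em2
More-specific entries that do NOT match:
  142.62.208.0/23 (142.62.208.0 - 142.62.209.255) does not contain 142.62.211.95
  142.62.216.0/22 (142.62.216.0 - 142.62.219.255) does not contain 142.62.211.95
  142.62.128.0/18 (142.62.128.0 - 142.62.191.255) does not contain 142.62.211.95
  142.56.0.0/14 (142.56.0.0 - 142.59.255.255) does not contain 142.62.211.95
Longest matching prefix is /10 -> interface em2.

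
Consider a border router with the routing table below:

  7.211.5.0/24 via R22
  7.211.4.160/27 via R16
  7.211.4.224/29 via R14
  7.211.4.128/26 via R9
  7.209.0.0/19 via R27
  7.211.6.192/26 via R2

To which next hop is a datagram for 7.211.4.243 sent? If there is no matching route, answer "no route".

no route

No entry's prefix contains 7.211.4.243; there is no default route.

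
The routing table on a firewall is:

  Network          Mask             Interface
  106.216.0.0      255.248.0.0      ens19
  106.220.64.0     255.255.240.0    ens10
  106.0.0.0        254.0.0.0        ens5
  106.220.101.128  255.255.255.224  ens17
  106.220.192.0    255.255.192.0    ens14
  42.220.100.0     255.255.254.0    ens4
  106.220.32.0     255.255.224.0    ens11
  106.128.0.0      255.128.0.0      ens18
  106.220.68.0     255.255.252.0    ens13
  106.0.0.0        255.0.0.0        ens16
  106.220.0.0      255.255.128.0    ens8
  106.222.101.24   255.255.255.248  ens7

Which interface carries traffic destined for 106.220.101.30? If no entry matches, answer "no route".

Routes whose prefix contains 106.220.101.30:
  106.0.0.0/7 (106.0.0.0 - 107.255.255.255) -> ens5
  106.0.0.0/8 (106.0.0.0 - 106.255.255.255) -> ens16
  106.128.0.0/9 (106.128.0.0 - 106.255.255.255) -> ens18
  106.216.0.0/13 (106.216.0.0 - 106.223.255.255) -> ens19
  106.220.0.0/17 (106.220.0.0 - 106.220.127.255) -> ens8
More-specific entries that do NOT match:
  106.222.101.24/29 (106.222.101.24 - 106.222.101.31) does not contain 106.220.101.30
  106.220.101.128/27 (106.220.101.128 - 106.220.101.159) does not contain 106.220.101.30
  42.220.100.0/23 (42.220.100.0 - 42.220.101.255) does not contain 106.220.101.30
  106.220.68.0/22 (106.220.68.0 - 106.220.71.255) does not contain 106.220.101.30
  106.220.64.0/20 (106.220.64.0 - 106.220.79.255) does not contain 106.220.101.30
  106.220.32.0/19 (106.220.32.0 - 106.220.63.255) does not contain 106.220.101.30
  106.220.192.0/18 (106.220.192.0 - 106.220.255.255) does not contain 106.220.101.30
Longest matching prefix is /17 -> interface ens8.

ens8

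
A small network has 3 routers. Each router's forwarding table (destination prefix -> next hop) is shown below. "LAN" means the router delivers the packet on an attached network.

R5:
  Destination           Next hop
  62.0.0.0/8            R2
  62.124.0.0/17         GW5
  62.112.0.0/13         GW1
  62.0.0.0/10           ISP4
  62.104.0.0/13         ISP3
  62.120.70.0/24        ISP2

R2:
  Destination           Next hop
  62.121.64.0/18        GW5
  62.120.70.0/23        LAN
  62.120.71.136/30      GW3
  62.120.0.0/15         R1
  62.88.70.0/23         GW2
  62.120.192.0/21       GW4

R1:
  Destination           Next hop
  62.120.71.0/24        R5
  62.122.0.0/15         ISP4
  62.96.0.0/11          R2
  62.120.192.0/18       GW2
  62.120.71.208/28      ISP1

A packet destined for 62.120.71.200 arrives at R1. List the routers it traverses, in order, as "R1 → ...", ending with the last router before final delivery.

R1 → R5 → R2

At R1: longest match for 62.120.71.200 is 62.120.71.0/24 -> R5
At R5: longest match for 62.120.71.200 is 62.0.0.0/8 -> R2
At R2: longest match for 62.120.71.200 is 62.120.70.0/23 -> LAN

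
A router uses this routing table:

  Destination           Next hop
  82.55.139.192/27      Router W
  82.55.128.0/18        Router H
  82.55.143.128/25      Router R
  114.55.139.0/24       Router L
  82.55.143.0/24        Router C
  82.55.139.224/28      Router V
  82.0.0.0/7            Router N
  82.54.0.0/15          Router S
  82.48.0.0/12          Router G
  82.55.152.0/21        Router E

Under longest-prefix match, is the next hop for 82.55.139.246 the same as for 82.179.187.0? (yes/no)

82.55.139.246: longest match 82.55.128.0/18 -> Router H
82.179.187.0: longest match 82.0.0.0/7 -> Router N

no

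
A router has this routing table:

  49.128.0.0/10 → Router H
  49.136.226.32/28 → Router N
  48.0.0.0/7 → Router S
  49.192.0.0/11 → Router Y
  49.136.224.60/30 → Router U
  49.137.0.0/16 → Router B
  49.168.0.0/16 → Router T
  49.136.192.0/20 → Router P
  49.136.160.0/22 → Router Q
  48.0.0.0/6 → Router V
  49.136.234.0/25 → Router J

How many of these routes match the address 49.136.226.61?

Prefixes containing 49.136.226.61:
  48.0.0.0/6 (48.0.0.0 - 51.255.255.255)
  48.0.0.0/7 (48.0.0.0 - 49.255.255.255)
  49.128.0.0/10 (49.128.0.0 - 49.191.255.255)
Total matching entries: 3.

3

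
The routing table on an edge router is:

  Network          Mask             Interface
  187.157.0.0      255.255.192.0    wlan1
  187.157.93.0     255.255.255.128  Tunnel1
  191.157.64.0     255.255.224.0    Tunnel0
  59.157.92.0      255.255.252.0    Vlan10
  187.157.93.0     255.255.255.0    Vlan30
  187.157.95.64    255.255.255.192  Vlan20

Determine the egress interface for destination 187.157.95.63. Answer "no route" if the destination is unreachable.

No entry's prefix contains 187.157.95.63; there is no default route.

no route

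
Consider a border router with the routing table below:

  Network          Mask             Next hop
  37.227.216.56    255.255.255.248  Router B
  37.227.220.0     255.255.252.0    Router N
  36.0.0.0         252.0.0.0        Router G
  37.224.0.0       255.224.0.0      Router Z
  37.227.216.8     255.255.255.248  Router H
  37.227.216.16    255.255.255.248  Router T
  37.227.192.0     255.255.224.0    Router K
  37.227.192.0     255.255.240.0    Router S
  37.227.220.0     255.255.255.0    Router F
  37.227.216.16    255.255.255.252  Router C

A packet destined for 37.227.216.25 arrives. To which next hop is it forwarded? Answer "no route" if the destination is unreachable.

Router K

Routes whose prefix contains 37.227.216.25:
  36.0.0.0/6 (36.0.0.0 - 39.255.255.255) -> Router G
  37.224.0.0/11 (37.224.0.0 - 37.255.255.255) -> Router Z
  37.227.192.0/19 (37.227.192.0 - 37.227.223.255) -> Router K
More-specific entries that do NOT match:
  37.227.216.16/30 (37.227.216.16 - 37.227.216.19) does not contain 37.227.216.25
  37.227.216.56/29 (37.227.216.56 - 37.227.216.63) does not contain 37.227.216.25
  37.227.216.8/29 (37.227.216.8 - 37.227.216.15) does not contain 37.227.216.25
  37.227.216.16/29 (37.227.216.16 - 37.227.216.23) does not contain 37.227.216.25
  37.227.220.0/24 (37.227.220.0 - 37.227.220.255) does not contain 37.227.216.25
  37.227.220.0/22 (37.227.220.0 - 37.227.223.255) does not contain 37.227.216.25
  37.227.192.0/20 (37.227.192.0 - 37.227.207.255) does not contain 37.227.216.25
Longest matching prefix is /19 -> next hop Router K.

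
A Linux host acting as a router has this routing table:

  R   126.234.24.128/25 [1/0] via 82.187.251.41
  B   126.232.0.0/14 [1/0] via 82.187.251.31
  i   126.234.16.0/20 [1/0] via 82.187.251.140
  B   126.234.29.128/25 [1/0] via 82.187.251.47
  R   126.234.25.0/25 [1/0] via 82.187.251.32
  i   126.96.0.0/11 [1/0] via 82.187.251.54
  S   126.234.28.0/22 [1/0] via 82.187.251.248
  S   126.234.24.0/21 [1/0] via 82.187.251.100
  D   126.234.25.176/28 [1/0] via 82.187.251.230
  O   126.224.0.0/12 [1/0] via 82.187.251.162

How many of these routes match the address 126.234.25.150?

4

Prefixes containing 126.234.25.150:
  126.224.0.0/12 (126.224.0.0 - 126.239.255.255)
  126.232.0.0/14 (126.232.0.0 - 126.235.255.255)
  126.234.16.0/20 (126.234.16.0 - 126.234.31.255)
  126.234.24.0/21 (126.234.24.0 - 126.234.31.255)
Total matching entries: 4.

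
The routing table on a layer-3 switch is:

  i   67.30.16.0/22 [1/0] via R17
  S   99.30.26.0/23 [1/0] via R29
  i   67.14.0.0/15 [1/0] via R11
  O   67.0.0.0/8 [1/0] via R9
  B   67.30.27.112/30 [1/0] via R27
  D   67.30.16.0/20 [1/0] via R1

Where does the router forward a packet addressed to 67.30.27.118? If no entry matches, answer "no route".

R1

Routes whose prefix contains 67.30.27.118:
  67.0.0.0/8 (67.0.0.0 - 67.255.255.255) -> R9
  67.30.16.0/20 (67.30.16.0 - 67.30.31.255) -> R1
More-specific entries that do NOT match:
  67.30.27.112/30 (67.30.27.112 - 67.30.27.115) does not contain 67.30.27.118
  99.30.26.0/23 (99.30.26.0 - 99.30.27.255) does not contain 67.30.27.118
  67.30.16.0/22 (67.30.16.0 - 67.30.19.255) does not contain 67.30.27.118
Longest matching prefix is /20 -> next hop R1.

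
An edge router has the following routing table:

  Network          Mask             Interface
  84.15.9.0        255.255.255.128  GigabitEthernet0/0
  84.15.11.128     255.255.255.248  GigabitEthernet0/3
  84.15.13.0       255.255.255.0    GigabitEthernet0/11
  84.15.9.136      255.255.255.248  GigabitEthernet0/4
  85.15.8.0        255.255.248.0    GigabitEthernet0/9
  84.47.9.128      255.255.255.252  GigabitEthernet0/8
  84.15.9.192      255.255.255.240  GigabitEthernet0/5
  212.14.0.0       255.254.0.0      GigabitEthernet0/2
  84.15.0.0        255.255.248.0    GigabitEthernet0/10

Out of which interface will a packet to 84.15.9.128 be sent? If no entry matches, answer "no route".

No entry's prefix contains 84.15.9.128; there is no default route.

no route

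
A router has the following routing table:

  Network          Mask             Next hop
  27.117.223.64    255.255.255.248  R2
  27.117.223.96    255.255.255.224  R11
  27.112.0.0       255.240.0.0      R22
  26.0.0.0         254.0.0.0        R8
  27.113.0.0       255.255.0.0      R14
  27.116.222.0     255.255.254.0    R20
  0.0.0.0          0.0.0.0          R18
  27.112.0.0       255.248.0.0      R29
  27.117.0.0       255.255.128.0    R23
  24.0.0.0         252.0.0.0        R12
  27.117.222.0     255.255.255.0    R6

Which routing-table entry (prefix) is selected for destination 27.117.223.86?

27.112.0.0/13

Entries matching 27.117.223.86:
  0.0.0.0/0 (default, matches everything)
  24.0.0.0/6 (24.0.0.0 - 27.255.255.255)
  26.0.0.0/7 (26.0.0.0 - 27.255.255.255)
  27.112.0.0/12 (27.112.0.0 - 27.127.255.255)
  27.112.0.0/13 (27.112.0.0 - 27.119.255.255)
Most specific is 27.112.0.0/13.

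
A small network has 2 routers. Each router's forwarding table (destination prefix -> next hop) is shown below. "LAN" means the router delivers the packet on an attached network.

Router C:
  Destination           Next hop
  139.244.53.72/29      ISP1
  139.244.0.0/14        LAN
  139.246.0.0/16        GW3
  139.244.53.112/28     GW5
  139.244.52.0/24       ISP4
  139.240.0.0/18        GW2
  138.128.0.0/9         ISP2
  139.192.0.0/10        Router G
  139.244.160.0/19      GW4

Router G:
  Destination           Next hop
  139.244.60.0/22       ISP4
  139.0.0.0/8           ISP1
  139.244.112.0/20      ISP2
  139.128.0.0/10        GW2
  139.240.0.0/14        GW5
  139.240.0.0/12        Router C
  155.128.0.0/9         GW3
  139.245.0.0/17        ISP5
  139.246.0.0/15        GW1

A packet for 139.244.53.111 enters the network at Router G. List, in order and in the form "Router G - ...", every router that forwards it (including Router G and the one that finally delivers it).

Router G - Router C

At Router G: longest match for 139.244.53.111 is 139.240.0.0/12 -> Router C
At Router C: longest match for 139.244.53.111 is 139.244.0.0/14 -> LAN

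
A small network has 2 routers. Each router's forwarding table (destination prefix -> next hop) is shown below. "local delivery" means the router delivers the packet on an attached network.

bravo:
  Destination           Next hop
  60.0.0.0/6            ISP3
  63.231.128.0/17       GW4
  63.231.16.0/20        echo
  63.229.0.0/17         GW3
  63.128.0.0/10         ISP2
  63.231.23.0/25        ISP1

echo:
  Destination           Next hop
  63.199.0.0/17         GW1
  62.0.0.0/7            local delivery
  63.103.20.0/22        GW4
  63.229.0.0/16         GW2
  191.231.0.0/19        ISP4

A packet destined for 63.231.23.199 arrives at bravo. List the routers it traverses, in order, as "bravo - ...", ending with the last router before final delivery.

At bravo: longest match for 63.231.23.199 is 63.231.16.0/20 -> echo
At echo: longest match for 63.231.23.199 is 62.0.0.0/7 -> local delivery

bravo - echo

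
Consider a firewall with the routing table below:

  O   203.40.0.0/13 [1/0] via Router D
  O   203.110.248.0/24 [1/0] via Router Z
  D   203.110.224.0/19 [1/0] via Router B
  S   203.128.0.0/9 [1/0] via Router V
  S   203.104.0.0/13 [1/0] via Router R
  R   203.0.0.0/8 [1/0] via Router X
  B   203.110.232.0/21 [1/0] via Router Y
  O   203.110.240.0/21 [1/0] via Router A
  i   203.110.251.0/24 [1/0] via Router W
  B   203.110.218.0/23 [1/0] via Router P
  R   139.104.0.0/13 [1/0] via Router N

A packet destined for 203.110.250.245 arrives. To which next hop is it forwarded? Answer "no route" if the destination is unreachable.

Routes whose prefix contains 203.110.250.245:
  203.0.0.0/8 (203.0.0.0 - 203.255.255.255) -> Router X
  203.104.0.0/13 (203.104.0.0 - 203.111.255.255) -> Router R
  203.110.224.0/19 (203.110.224.0 - 203.110.255.255) -> Router B
More-specific entries that do NOT match:
  203.110.248.0/24 (203.110.248.0 - 203.110.248.255) does not contain 203.110.250.245
  203.110.251.0/24 (203.110.251.0 - 203.110.251.255) does not contain 203.110.250.245
  203.110.218.0/23 (203.110.218.0 - 203.110.219.255) does not contain 203.110.250.245
  203.110.232.0/21 (203.110.232.0 - 203.110.239.255) does not contain 203.110.250.245
  203.110.240.0/21 (203.110.240.0 - 203.110.247.255) does not contain 203.110.250.245
Longest matching prefix is /19 -> next hop Router B.

Router B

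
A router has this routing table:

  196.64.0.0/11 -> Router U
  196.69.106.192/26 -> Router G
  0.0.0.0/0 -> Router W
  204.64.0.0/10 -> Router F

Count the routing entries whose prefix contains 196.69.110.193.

2

Prefixes containing 196.69.110.193:
  0.0.0.0/0 (default, matches everything)
  196.64.0.0/11 (196.64.0.0 - 196.95.255.255)
Total matching entries: 2.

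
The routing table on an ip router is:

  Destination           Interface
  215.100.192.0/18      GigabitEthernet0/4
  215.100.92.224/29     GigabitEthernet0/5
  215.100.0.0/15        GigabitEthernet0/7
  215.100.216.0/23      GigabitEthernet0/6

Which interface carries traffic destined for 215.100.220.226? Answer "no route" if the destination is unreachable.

GigabitEthernet0/4

Routes whose prefix contains 215.100.220.226:
  215.100.0.0/15 (215.100.0.0 - 215.101.255.255) -> GigabitEthernet0/7
  215.100.192.0/18 (215.100.192.0 - 215.100.255.255) -> GigabitEthernet0/4
More-specific entries that do NOT match:
  215.100.92.224/29 (215.100.92.224 - 215.100.92.231) does not contain 215.100.220.226
  215.100.216.0/23 (215.100.216.0 - 215.100.217.255) does not contain 215.100.220.226
Longest matching prefix is /18 -> interface GigabitEthernet0/4.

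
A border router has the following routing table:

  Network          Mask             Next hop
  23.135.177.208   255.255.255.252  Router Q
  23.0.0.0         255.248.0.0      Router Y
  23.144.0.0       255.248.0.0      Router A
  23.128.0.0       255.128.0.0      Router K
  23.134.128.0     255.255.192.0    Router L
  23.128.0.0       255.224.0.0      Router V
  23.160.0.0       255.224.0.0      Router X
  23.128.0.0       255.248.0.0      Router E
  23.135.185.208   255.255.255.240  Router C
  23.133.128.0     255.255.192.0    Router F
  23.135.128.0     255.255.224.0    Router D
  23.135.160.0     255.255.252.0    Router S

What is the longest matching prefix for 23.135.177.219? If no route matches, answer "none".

23.128.0.0/13

Entries matching 23.135.177.219:
  23.128.0.0/9 (23.128.0.0 - 23.255.255.255)
  23.128.0.0/11 (23.128.0.0 - 23.159.255.255)
  23.128.0.0/13 (23.128.0.0 - 23.135.255.255)
Most specific is 23.128.0.0/13.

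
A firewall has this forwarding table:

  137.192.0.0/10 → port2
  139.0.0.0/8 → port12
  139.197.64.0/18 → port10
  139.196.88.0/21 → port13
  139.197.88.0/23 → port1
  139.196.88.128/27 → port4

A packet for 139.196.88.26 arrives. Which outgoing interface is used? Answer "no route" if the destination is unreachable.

Routes whose prefix contains 139.196.88.26:
  139.0.0.0/8 (139.0.0.0 - 139.255.255.255) -> port12
  139.196.88.0/21 (139.196.88.0 - 139.196.95.255) -> port13
More-specific entries that do NOT match:
  139.196.88.128/27 (139.196.88.128 - 139.196.88.159) does not contain 139.196.88.26
  139.197.88.0/23 (139.197.88.0 - 139.197.89.255) does not contain 139.196.88.26
Longest matching prefix is /21 -> interface port13.

port13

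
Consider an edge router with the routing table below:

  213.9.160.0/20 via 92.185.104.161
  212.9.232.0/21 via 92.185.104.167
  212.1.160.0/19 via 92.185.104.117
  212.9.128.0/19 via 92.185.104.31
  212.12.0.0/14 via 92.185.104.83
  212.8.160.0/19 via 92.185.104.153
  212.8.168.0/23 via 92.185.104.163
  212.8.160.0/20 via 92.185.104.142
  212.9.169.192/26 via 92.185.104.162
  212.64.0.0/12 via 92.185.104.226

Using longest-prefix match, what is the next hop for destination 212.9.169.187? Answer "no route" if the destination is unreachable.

No entry's prefix contains 212.9.169.187; there is no default route.

no route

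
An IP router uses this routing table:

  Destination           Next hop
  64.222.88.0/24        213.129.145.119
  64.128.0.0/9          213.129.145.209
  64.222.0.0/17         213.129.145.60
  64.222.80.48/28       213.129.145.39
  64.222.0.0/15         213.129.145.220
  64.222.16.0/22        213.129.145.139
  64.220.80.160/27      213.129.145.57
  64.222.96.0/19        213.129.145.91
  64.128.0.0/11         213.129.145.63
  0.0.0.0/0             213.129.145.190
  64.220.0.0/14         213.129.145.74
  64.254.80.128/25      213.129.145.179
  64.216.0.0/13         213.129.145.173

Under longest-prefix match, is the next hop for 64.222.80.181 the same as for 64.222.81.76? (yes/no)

64.222.80.181: longest match 64.222.0.0/17 -> 213.129.145.60
64.222.81.76: longest match 64.222.0.0/17 -> 213.129.145.60

yes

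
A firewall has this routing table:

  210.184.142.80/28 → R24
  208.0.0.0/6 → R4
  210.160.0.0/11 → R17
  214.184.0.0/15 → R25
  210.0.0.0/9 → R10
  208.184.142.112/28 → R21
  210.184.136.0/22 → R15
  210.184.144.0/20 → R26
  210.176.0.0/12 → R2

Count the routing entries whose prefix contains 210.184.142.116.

3

Prefixes containing 210.184.142.116:
  208.0.0.0/6 (208.0.0.0 - 211.255.255.255)
  210.160.0.0/11 (210.160.0.0 - 210.191.255.255)
  210.176.0.0/12 (210.176.0.0 - 210.191.255.255)
Total matching entries: 3.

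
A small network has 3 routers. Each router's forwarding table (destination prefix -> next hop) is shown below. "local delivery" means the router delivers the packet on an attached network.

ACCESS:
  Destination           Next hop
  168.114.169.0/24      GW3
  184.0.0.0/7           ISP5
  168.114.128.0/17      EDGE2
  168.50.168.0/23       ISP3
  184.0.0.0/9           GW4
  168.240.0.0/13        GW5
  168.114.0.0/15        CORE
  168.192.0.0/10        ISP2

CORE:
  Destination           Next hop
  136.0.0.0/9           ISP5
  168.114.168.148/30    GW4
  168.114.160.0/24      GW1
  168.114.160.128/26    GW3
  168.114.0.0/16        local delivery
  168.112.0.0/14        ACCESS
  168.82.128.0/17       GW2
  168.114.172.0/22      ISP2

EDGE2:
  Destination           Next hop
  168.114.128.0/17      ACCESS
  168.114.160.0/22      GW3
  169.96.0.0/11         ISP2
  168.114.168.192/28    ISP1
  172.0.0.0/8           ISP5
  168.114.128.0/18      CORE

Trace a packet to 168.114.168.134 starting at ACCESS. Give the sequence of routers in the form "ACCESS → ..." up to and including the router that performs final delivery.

At ACCESS: longest match for 168.114.168.134 is 168.114.128.0/17 -> EDGE2
At EDGE2: longest match for 168.114.168.134 is 168.114.128.0/18 -> CORE
At CORE: longest match for 168.114.168.134 is 168.114.0.0/16 -> local delivery

ACCESS → EDGE2 → CORE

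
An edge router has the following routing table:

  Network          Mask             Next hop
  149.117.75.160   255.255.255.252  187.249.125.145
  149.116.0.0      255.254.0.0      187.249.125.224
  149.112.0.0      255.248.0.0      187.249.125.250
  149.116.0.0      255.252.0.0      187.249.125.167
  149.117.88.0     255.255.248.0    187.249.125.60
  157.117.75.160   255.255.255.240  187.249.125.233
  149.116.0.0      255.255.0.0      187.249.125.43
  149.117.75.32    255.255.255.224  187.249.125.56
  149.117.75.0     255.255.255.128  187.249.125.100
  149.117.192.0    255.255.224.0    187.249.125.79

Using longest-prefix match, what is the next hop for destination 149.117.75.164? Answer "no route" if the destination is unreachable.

Routes whose prefix contains 149.117.75.164:
  149.112.0.0/13 (149.112.0.0 - 149.119.255.255) -> 187.249.125.250
  149.116.0.0/14 (149.116.0.0 - 149.119.255.255) -> 187.249.125.167
  149.116.0.0/15 (149.116.0.0 - 149.117.255.255) -> 187.249.125.224
More-specific entries that do NOT match:
  149.117.75.160/30 (149.117.75.160 - 149.117.75.163) does not contain 149.117.75.164
  157.117.75.160/28 (157.117.75.160 - 157.117.75.175) does not contain 149.117.75.164
  149.117.75.32/27 (149.117.75.32 - 149.117.75.63) does not contain 149.117.75.164
  149.117.75.0/25 (149.117.75.0 - 149.117.75.127) does not contain 149.117.75.164
  149.117.88.0/21 (149.117.88.0 - 149.117.95.255) does not contain 149.117.75.164
  149.117.192.0/19 (149.117.192.0 - 149.117.223.255) does not contain 149.117.75.164
  149.116.0.0/16 (149.116.0.0 - 149.116.255.255) does not contain 149.117.75.164
Longest matching prefix is /15 -> next hop 187.249.125.224.

187.249.125.224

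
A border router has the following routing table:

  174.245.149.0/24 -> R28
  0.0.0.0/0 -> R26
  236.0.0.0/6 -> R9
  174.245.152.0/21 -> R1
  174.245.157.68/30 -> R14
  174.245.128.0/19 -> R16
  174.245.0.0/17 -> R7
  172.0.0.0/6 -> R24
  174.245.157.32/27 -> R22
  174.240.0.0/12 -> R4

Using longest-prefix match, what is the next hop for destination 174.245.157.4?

R1

Routes whose prefix contains 174.245.157.4:
  0.0.0.0/0 (default, matches everything) -> R26
  172.0.0.0/6 (172.0.0.0 - 175.255.255.255) -> R24
  174.240.0.0/12 (174.240.0.0 - 174.255.255.255) -> R4
  174.245.128.0/19 (174.245.128.0 - 174.245.159.255) -> R16
  174.245.152.0/21 (174.245.152.0 - 174.245.159.255) -> R1
More-specific entries that do NOT match:
  174.245.157.68/30 (174.245.157.68 - 174.245.157.71) does not contain 174.245.157.4
  174.245.157.32/27 (174.245.157.32 - 174.245.157.63) does not contain 174.245.157.4
  174.245.149.0/24 (174.245.149.0 - 174.245.149.255) does not contain 174.245.157.4
Longest matching prefix is /21 -> next hop R1.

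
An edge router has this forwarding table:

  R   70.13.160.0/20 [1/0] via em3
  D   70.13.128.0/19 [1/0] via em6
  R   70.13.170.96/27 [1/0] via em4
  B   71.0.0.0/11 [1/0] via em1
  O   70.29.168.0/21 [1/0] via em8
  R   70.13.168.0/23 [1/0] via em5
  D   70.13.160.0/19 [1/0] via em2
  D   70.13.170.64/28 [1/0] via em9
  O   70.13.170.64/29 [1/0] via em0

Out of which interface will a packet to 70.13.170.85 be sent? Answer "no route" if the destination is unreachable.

Routes whose prefix contains 70.13.170.85:
  70.13.160.0/19 (70.13.160.0 - 70.13.191.255) -> em2
  70.13.160.0/20 (70.13.160.0 - 70.13.175.255) -> em3
More-specific entries that do NOT match:
  70.13.170.64/29 (70.13.170.64 - 70.13.170.71) does not contain 70.13.170.85
  70.13.170.64/28 (70.13.170.64 - 70.13.170.79) does not contain 70.13.170.85
  70.13.170.96/27 (70.13.170.96 - 70.13.170.127) does not contain 70.13.170.85
  70.13.168.0/23 (70.13.168.0 - 70.13.169.255) does not contain 70.13.170.85
  70.29.168.0/21 (70.29.168.0 - 70.29.175.255) does not contain 70.13.170.85
Longest matching prefix is /20 -> interface em3.

em3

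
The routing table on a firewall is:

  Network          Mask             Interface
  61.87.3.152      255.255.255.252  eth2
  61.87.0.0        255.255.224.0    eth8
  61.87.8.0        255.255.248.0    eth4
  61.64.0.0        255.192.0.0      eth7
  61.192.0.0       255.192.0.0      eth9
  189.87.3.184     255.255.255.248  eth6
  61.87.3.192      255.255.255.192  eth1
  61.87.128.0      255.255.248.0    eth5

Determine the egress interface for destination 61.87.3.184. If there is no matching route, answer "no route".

Routes whose prefix contains 61.87.3.184:
  61.64.0.0/10 (61.64.0.0 - 61.127.255.255) -> eth7
  61.87.0.0/19 (61.87.0.0 - 61.87.31.255) -> eth8
More-specific entries that do NOT match:
  61.87.3.152/30 (61.87.3.152 - 61.87.3.155) does not contain 61.87.3.184
  189.87.3.184/29 (189.87.3.184 - 189.87.3.191) does not contain 61.87.3.184
  61.87.3.192/26 (61.87.3.192 - 61.87.3.255) does not contain 61.87.3.184
  61.87.8.0/21 (61.87.8.0 - 61.87.15.255) does not contain 61.87.3.184
  61.87.128.0/21 (61.87.128.0 - 61.87.135.255) does not contain 61.87.3.184
Longest matching prefix is /19 -> interface eth8.

eth8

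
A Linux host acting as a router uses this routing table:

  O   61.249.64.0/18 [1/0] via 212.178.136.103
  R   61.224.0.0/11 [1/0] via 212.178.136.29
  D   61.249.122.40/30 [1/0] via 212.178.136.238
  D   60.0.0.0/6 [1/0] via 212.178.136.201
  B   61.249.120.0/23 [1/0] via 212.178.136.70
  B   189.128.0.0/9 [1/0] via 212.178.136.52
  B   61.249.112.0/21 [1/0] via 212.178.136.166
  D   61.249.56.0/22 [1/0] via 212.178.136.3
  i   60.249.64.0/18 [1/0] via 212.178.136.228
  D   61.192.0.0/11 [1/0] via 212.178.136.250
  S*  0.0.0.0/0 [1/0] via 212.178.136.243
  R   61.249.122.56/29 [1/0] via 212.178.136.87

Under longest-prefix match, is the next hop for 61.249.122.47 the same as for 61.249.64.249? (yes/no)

61.249.122.47: longest match 61.249.64.0/18 -> 212.178.136.103
61.249.64.249: longest match 61.249.64.0/18 -> 212.178.136.103

yes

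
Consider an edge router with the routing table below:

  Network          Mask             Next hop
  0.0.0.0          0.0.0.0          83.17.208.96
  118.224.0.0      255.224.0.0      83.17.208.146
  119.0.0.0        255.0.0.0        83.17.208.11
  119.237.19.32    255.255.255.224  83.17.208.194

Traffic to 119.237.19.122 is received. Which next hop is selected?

83.17.208.11

Routes whose prefix contains 119.237.19.122:
  0.0.0.0/0 (default, matches everything) -> 83.17.208.96
  119.0.0.0/8 (119.0.0.0 - 119.255.255.255) -> 83.17.208.11
More-specific entries that do NOT match:
  119.237.19.32/27 (119.237.19.32 - 119.237.19.63) does not contain 119.237.19.122
  118.224.0.0/11 (118.224.0.0 - 118.255.255.255) does not contain 119.237.19.122
Longest matching prefix is /8 -> next hop 83.17.208.11.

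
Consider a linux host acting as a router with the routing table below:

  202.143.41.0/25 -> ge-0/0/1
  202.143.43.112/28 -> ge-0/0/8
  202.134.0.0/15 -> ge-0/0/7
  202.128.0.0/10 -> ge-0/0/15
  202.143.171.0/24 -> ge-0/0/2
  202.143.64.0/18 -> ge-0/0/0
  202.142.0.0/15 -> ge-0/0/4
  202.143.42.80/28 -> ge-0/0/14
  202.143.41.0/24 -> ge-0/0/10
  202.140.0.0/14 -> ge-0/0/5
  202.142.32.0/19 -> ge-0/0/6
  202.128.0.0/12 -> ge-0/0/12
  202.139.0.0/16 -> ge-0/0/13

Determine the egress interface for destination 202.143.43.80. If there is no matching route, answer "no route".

ge-0/0/4

Routes whose prefix contains 202.143.43.80:
  202.128.0.0/10 (202.128.0.0 - 202.191.255.255) -> ge-0/0/15
  202.128.0.0/12 (202.128.0.0 - 202.143.255.255) -> ge-0/0/12
  202.140.0.0/14 (202.140.0.0 - 202.143.255.255) -> ge-0/0/5
  202.142.0.0/15 (202.142.0.0 - 202.143.255.255) -> ge-0/0/4
More-specific entries that do NOT match:
  202.143.43.112/28 (202.143.43.112 - 202.143.43.127) does not contain 202.143.43.80
  202.143.42.80/28 (202.143.42.80 - 202.143.42.95) does not contain 202.143.43.80
  202.143.41.0/25 (202.143.41.0 - 202.143.41.127) does not contain 202.143.43.80
  202.143.171.0/24 (202.143.171.0 - 202.143.171.255) does not contain 202.143.43.80
  202.143.41.0/24 (202.143.41.0 - 202.143.41.255) does not contain 202.143.43.80
  202.142.32.0/19 (202.142.32.0 - 202.142.63.255) does not contain 202.143.43.80
  202.143.64.0/18 (202.143.64.0 - 202.143.127.255) does not contain 202.143.43.80
  202.139.0.0/16 (202.139.0.0 - 202.139.255.255) does not contain 202.143.43.80
Longest matching prefix is /15 -> interface ge-0/0/4.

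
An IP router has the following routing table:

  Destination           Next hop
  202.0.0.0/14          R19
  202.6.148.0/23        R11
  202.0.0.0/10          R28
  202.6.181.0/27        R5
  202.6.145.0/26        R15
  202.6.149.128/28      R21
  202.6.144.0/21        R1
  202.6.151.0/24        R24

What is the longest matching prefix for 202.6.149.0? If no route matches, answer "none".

202.6.148.0/23

Entries matching 202.6.149.0:
  202.0.0.0/10 (202.0.0.0 - 202.63.255.255)
  202.6.144.0/21 (202.6.144.0 - 202.6.151.255)
  202.6.148.0/23 (202.6.148.0 - 202.6.149.255)
Most specific is 202.6.148.0/23.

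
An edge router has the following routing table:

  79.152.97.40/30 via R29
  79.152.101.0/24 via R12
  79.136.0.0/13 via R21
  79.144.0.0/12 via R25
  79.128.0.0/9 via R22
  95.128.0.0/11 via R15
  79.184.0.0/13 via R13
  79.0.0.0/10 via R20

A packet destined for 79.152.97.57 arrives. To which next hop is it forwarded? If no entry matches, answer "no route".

Routes whose prefix contains 79.152.97.57:
  79.128.0.0/9 (79.128.0.0 - 79.255.255.255) -> R22
  79.144.0.0/12 (79.144.0.0 - 79.159.255.255) -> R25
More-specific entries that do NOT match:
  79.152.97.40/30 (79.152.97.40 - 79.152.97.43) does not contain 79.152.97.57
  79.152.101.0/24 (79.152.101.0 - 79.152.101.255) does not contain 79.152.97.57
  79.136.0.0/13 (79.136.0.0 - 79.143.255.255) does not contain 79.152.97.57
  79.184.0.0/13 (79.184.0.0 - 79.191.255.255) does not contain 79.152.97.57
Longest matching prefix is /12 -> next hop R25.

R25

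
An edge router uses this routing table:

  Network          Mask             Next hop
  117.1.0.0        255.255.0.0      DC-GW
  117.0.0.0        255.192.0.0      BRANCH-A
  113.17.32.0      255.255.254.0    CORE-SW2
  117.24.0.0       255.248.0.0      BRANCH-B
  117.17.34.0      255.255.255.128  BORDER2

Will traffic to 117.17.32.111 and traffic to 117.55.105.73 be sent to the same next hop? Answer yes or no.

yes

117.17.32.111: longest match 117.0.0.0/10 -> BRANCH-A
117.55.105.73: longest match 117.0.0.0/10 -> BRANCH-A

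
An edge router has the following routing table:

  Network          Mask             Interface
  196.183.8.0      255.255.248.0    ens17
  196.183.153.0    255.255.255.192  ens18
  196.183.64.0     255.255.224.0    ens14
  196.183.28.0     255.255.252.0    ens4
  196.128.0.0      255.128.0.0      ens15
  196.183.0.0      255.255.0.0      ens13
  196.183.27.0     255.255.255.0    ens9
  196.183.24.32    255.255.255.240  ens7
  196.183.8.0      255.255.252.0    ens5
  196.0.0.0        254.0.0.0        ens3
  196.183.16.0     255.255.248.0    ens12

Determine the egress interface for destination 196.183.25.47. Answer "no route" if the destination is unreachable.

ens13

Routes whose prefix contains 196.183.25.47:
  196.0.0.0/7 (196.0.0.0 - 197.255.255.255) -> ens3
  196.128.0.0/9 (196.128.0.0 - 196.255.255.255) -> ens15
  196.183.0.0/16 (196.183.0.0 - 196.183.255.255) -> ens13
More-specific entries that do NOT match:
  196.183.24.32/28 (196.183.24.32 - 196.183.24.47) does not contain 196.183.25.47
  196.183.153.0/26 (196.183.153.0 - 196.183.153.63) does not contain 196.183.25.47
  196.183.27.0/24 (196.183.27.0 - 196.183.27.255) does not contain 196.183.25.47
  196.183.28.0/22 (196.183.28.0 - 196.183.31.255) does not contain 196.183.25.47
  196.183.8.0/22 (196.183.8.0 - 196.183.11.255) does not contain 196.183.25.47
  196.183.8.0/21 (196.183.8.0 - 196.183.15.255) does not contain 196.183.25.47
  196.183.16.0/21 (196.183.16.0 - 196.183.23.255) does not contain 196.183.25.47
  196.183.64.0/19 (196.183.64.0 - 196.183.95.255) does not contain 196.183.25.47
Longest matching prefix is /16 -> interface ens13.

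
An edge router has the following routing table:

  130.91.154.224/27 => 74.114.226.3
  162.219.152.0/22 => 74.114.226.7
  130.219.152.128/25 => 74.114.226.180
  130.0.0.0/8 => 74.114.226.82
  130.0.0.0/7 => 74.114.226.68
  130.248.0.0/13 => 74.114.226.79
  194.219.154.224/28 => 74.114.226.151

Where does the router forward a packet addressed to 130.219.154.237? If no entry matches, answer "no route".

74.114.226.82

Routes whose prefix contains 130.219.154.237:
  130.0.0.0/7 (130.0.0.0 - 131.255.255.255) -> 74.114.226.68
  130.0.0.0/8 (130.0.0.0 - 130.255.255.255) -> 74.114.226.82
More-specific entries that do NOT match:
  194.219.154.224/28 (194.219.154.224 - 194.219.154.239) does not contain 130.219.154.237
  130.91.154.224/27 (130.91.154.224 - 130.91.154.255) does not contain 130.219.154.237
  130.219.152.128/25 (130.219.152.128 - 130.219.152.255) does not contain 130.219.154.237
  162.219.152.0/22 (162.219.152.0 - 162.219.155.255) does not contain 130.219.154.237
  130.248.0.0/13 (130.248.0.0 - 130.255.255.255) does not contain 130.219.154.237
Longest matching prefix is /8 -> next hop 74.114.226.82.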